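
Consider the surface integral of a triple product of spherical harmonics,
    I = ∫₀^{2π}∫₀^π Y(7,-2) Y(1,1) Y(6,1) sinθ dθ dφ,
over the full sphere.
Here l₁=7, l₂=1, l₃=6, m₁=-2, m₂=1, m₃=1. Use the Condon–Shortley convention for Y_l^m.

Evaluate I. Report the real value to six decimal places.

Rules hold: Σm=0, L=14 even, 6≤6≤8.
N = 15·3·13 = 585
Δ = 2!·12!·0!/15! = 1/1365
Racah Σ t=1..1: t=1:−1/518400 = -1/518400
⇒ 3j(7 1 6; 0 0 0)² = 7/195, sgn -1
Racah Σ t=2..2: t=2:+1/1209600 = 1/1209600
⇒ 3j(7 1 6; -2 1 1)² = 12/455, sgn -1
4πI² = N·(3j₀)²·(3jₘ)² = 36/65
I = +1·√(0.553846/4π) = 0.20993732

0.209937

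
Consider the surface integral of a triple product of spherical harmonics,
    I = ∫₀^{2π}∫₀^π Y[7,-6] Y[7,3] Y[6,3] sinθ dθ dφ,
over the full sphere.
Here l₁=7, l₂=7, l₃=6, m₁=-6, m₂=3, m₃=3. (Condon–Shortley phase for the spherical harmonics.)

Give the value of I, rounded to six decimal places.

0.095399

Checks pass: Σm=0; 20 even; l₃=6∈[0,14].
(2·7+1)(2·7+1)(2·6+1) = 2925
Δ: 8! 6! 6! / 21! → 1/2444321880
sum: t=1:−1/2612736000 t=2:+1/20736000 t=3:−1/1658880 t=4:+1/746496 t=5:−1/1658880 t=6:+1/20736000 t=7:−1/2612736000 = 1/4354560
3j²(7 7 6; 0 0 0) = Δ·Π!·Σ² = 1000/138567  (sign +1)
sum: t=7:−1/130636800 t=8:+1/232243200 = -1/298598400
3j²(7 7 6; -6 3 3) = Δ·Π!·Σ² = 7/1292  (sign +1)
combine: 4πI² = 2925·1000/138567·7/1292 = 131250/1147619
take √, sign +1: I = 0.09539945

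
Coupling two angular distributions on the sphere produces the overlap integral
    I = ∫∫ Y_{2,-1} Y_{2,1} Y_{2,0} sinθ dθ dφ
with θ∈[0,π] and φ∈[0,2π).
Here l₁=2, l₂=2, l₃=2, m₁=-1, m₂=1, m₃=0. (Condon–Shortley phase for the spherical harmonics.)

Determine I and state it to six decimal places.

m-sum 0 ✓  L=6 even ✓  0≤2≤4 ✓
Π(2lᵢ+1) = 5×5×5 = 125
triangle coeff Δ(2,2,2) = 1/630
Σ_t [0,2]: t=0:+1/8 t=1:−1/1 t=2:+1/8 = -3/4
(3j)²=2/35 [(2 2 2; 0 0 0)], sign=-1
Σ_t [1,2]: t=1:−1/4 t=2:+1/2 = 1/4
(3j)²=1/70 [(2 2 2; -1 1 0)], sign=+1
⇒ 4πI² = 5/49
I = (-1)√(5/49/(4π)) = -0.09011188

-0.090112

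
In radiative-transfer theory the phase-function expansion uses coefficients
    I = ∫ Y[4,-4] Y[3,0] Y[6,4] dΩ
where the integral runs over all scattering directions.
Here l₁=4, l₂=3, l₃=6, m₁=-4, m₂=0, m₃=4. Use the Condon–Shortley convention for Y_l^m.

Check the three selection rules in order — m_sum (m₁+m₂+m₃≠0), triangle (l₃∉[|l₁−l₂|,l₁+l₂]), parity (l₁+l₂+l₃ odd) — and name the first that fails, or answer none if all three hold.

Σmᵢ = 0  ✓
l₃∈[|l₁−l₂|,l₁+l₂]=[1,7], have l₃=6  ✓
Σlᵢ = 13 ⇒ odd  ✗

parity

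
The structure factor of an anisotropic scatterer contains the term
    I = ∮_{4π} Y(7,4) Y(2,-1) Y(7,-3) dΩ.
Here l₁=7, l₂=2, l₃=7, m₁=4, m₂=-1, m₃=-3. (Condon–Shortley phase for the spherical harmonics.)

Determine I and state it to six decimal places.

0.162315

Checks pass: Σm=0; 16 even; l₃=7∈[5,9].
(2·7+1)(2·2+1)(2·7+1) = 1125
Δ: 2! 12! 2! / 17! → 1/185640
sum: t=0:+1/2419200 t=1:−1/518400 t=2:+1/2419200 = -1/907200
3j²(7 2 7; 0 0 0) = Δ·Π!·Σ² = 56/3315  (sign +1)
sum: t=0:+1/4354560 t=1:−1/14515200 = 1/6220800
3j²(7 2 7; 4 -1 -3) = Δ·Π!·Σ² = 77/4420  (sign +1)
combine: 4πI² = 1125·56/3315·77/4420 = 16170/48841
take √, sign +1: I = 0.16231468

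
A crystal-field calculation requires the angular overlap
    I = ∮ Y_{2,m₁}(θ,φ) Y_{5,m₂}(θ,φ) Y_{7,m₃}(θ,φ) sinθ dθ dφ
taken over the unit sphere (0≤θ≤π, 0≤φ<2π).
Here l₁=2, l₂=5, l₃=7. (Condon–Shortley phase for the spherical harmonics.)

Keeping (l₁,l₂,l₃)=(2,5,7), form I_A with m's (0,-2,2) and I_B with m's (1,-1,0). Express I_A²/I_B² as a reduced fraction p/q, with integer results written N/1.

72/49

l's match ⇒ only the (l;m) 3-j factors differ between A and B.
A: triangle coeff Δ(2,5,7) = 1/15015; Σ_t [0,0]: t=0:+1/120960 = 1/120960; (3j)²=24/1001 [(2 5 7; 0 -2 2)], sign=-1
B: triangle coeff Δ(2,5,7) = 1/15015; Σ_t [0,0]: t=0:+1/103680 = 1/103680; (3j)²=7/429 [(2 5 7; 1 -1 0)], sign=-1
I_A²/I_B² = (24/1001)/(7/429) = 72/49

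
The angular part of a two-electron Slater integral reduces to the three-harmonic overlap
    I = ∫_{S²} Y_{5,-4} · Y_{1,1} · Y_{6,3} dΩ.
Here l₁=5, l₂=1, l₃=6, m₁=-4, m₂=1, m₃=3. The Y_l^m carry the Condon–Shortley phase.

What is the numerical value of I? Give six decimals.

-0.070770

Checks pass: Σm=0; 12 even; l₃=6∈[4,6].
(2·5+1)(2·1+1)(2·6+1) = 429
Δ: 0! 10! 2! / 13! → 1/858
sum: t=0:+1/14400 = 1/14400
3j²(5 1 6; 0 0 0) = Δ·Π!·Σ² = 6/143  (sign +1)
sum: t=0:+1/725760 = 1/725760
3j²(5 1 6; -4 1 3) = Δ·Π!·Σ² = 1/286  (sign -1)
combine: 4πI² = 429·6/143·1/286 = 9/143
take √, sign -1: I = -0.07076985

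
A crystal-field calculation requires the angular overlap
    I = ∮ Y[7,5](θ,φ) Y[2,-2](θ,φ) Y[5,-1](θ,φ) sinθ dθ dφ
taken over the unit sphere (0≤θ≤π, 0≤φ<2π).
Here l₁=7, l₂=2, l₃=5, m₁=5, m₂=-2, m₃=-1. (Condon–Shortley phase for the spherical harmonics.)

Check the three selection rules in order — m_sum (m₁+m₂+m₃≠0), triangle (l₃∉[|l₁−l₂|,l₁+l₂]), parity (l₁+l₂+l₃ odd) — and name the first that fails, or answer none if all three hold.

m_sum

Σmᵢ = 2  ✗
l₃∈[|l₁−l₂|,l₁+l₂]=[5,9], have l₃=5
Σlᵢ = 14 ⇒ even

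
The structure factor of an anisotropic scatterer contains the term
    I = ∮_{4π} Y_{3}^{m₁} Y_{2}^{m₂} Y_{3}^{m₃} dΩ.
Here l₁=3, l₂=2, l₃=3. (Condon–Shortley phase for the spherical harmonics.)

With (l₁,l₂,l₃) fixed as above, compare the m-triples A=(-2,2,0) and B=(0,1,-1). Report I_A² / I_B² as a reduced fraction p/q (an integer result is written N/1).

10/1

l's match ⇒ only the (l;m) 3-j factors differ between A and B.
A: triangle coeff Δ(3,2,3) = 1/3780; Σ_t [2,2]: t=2:+1/24 = 1/24; (3j)²=1/21 [(3 2 3; -2 2 0)], sign=-1
B: triangle coeff Δ(3,2,3) = 1/3780; Σ_t [1,2]: t=1:−1/8 t=2:+1/12 = -1/24; (3j)²=1/210 [(3 2 3; 0 1 -1)], sign=-1
I_A²/I_B² = (1/21)/(1/210) = 10/1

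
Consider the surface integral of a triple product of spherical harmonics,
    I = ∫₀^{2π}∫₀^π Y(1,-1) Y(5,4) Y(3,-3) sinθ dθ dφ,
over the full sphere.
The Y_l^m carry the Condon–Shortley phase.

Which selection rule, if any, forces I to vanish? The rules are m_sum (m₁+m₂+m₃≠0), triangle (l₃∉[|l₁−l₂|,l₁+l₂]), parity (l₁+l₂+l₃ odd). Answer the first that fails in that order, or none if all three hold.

m₁+m₂+m₃ = -1 + 4 − 3 = 0  ✓
triangle: |1−5|=4 ≤ l₃=3 ≤ 1+5=6  ✗
parity: l₁+l₂+l₃ = 9 is odd

triangle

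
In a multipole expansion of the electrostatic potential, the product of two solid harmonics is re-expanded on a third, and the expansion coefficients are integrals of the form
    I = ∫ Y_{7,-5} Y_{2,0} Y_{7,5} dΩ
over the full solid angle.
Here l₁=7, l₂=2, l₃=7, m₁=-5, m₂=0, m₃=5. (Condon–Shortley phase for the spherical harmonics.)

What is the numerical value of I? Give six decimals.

0.054230

Rules hold: Σm=0, L=16 even, 5≤7≤9.
N = 15·5·15 = 1125
Δ = 2!·12!·2!/17! = 1/185640
Racah Σ t=0..2: t=0:+1/2419200 t=1:−1/518400 t=2:+1/2419200 = -1/907200
⇒ 3j(7 2 7; 0 0 0)² = 56/3315, sgn +1
Racah Σ t=0..2: t=0:+1/1916006400 t=1:−1/39916800 t=2:+1/29030400 = 19/1916006400
⇒ 3j(7 2 7; -5 0 5)² = 361/185640, sgn +1
4πI² = N·(3j₀)²·(3jₘ)² = 1805/48841
I = +1·√(0.0369567/4π) = 0.05423022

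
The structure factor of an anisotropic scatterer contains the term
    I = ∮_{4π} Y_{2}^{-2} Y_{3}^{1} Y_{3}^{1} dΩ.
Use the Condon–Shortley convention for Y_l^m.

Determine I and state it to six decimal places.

0.206013

m-sum 0 ✓  L=8 even ✓  1≤3≤5 ✓
Π(2lᵢ+1) = 5×7×7 = 245
triangle coeff Δ(2,3,3) = 1/3780
Σ_t [0,2]: t=0:+1/24 t=1:−1/4 t=2:+1/24 = -1/6
(3j)²=4/105 [(2 3 3; 0 0 0)], sign=+1
Σ_t [2,2]: t=2:+1/16 = 1/16
(3j)²=2/35 [(2 3 3; -2 1 1)], sign=+1
⇒ 4πI² = 8/15
I = (+1)√(8/15/(4π)) = 0.20601291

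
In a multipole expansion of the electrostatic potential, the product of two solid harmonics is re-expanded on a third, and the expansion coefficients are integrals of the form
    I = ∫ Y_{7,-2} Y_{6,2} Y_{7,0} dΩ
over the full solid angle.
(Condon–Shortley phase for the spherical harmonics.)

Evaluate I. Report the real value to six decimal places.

-0.073859

m-sum 0 ✓  L=20 even ✓  1≤7≤13 ✓
Π(2lᵢ+1) = 15×13×15 = 2925
triangle coeff Δ(7,6,7) = 1/2444321880
Σ_t [0,6]: t=0:+1/2612736000 t=1:−1/20736000 t=2:+1/1658880 t=3:−1/746496 t=4:+1/1658880 t=5:−1/20736000 t=6:+1/2612736000 = -1/4354560
(3j)²=1000/138567 [(7 6 7; 0 0 0)], sign=+1
Σ_t [2,6]: t=2:+1/174182400 t=3:−1/6220800 t=4:+1/1658880 t=5:−1/2488320 t=6:+1/24883200 = 1/11612160
(3j)²=150/46189 [(7 6 7; -2 2 0)], sign=-1
⇒ 4πI² = 11250000/164109517
I = (-1)√(11250000/164109517/(4π)) = -0.07385917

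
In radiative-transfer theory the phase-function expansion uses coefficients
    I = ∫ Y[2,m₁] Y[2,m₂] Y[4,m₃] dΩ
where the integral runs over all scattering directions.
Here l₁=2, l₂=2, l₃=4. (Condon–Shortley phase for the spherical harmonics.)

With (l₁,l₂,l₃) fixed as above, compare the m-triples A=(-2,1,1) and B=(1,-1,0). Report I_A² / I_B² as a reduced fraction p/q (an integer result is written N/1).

5/16

l's match ⇒ only the (l;m) 3-j factors differ between A and B.
A: triangle coeff Δ(2,2,4) = 1/630; Σ_t [0,0]: t=0:+1/144 = 1/144; (3j)²=1/126 [(2 2 4; -2 1 1)], sign=-1
B: triangle coeff Δ(2,2,4) = 1/630; Σ_t [0,0]: t=0:+1/36 = 1/36; (3j)²=8/315 [(2 2 4; 1 -1 0)], sign=+1
I_A²/I_B² = (1/126)/(8/315) = 5/16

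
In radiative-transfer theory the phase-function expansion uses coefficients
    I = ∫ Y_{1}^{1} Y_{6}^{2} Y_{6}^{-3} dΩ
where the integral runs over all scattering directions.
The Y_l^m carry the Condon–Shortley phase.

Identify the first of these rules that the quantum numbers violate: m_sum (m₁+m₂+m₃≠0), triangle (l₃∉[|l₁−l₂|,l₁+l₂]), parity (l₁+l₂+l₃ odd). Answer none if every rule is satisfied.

azimuthal sum: 1 + 2 − 3 = 0  ✓
5 ≤ 6 ≤ 7 (triangle on l)  ✓
L = 1 + 6 + 6 = 13 (odd)  ✗

parity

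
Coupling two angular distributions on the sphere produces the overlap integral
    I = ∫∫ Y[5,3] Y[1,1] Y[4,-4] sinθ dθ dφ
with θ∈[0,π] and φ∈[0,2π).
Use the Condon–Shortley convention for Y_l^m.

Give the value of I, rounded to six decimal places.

Rules hold: Σm=0, L=10 even, 4≤4≤6.
N = 11·3·9 = 297
Δ = 2!·8!·0!/11! = 1/495
Racah Σ t=1..1: t=1:−1/576 = -1/576
⇒ 3j(5 1 4; 0 0 0)² = 5/99, sgn -1
Racah Σ t=2..2: t=2:+1/80640 = 1/80640
⇒ 3j(5 1 4; 3 1 -4)² = 1/495, sgn +1
4πI² = N·(3j₀)²·(3jₘ)² = 1/33
I = -1·√(0.030303/4π) = -0.04910640

-0.049106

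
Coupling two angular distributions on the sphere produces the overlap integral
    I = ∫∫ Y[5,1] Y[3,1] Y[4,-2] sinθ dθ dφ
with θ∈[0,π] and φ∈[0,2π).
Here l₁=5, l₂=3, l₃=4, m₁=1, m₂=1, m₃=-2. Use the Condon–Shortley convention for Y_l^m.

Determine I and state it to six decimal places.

0.106335

m-sum 0 ✓  L=12 even ✓  2≤4≤8 ✓
Π(2lᵢ+1) = 11×7×9 = 693
triangle coeff Δ(5,3,4) = 1/180180
Σ_t [1,3]: t=1:−1/576 t=2:+1/144 t=3:−1/576 = 1/288
(3j)²=20/1001 [(5 3 4; 0 0 0)], sign=+1
Σ_t [2,4]: t=2:+1/384 t=3:−1/720 t=4:+1/34560 = 43/34560
(3j)²=1849/180180 [(5 3 4; 1 1 -2)], sign=+1
⇒ 4πI² = 1849/13013
I = (+1)√(1849/13013/(4π)) = 0.10633465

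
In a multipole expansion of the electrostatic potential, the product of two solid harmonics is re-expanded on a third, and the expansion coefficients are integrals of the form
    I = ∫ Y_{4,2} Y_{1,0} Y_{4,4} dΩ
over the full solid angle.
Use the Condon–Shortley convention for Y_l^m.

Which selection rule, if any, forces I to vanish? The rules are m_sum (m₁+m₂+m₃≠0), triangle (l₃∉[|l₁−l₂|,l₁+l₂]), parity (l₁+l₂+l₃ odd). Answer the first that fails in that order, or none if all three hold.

Σmᵢ = 6  ✗
l₃∈[|l₁−l₂|,l₁+l₂]=[3,5], have l₃=4
Σlᵢ = 9 ⇒ odd

m_sum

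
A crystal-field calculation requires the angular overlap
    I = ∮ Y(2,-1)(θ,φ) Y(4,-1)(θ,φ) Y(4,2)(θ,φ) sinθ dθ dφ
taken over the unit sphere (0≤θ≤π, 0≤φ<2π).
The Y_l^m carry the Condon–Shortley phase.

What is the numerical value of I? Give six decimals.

m-sum 0 ✓  L=10 even ✓  2≤4≤6 ✓
Π(2lᵢ+1) = 5×9×9 = 405
triangle coeff Δ(2,4,4) = 1/13860
Σ_t [0,2]: t=0:+1/192 t=1:−1/36 t=2:+1/192 = -5/288
(3j)²=20/693 [(2 4 4; 0 0 0)], sign=-1
Σ_t [1,2]: t=1:−1/96 t=2:+1/240 = -1/160
(3j)²=27/1540 [(2 4 4; -1 -1 2)], sign=-1
⇒ 4πI² = 1215/5929
I = (+1)√(1215/5929/(4π)) = 0.12770047

0.127700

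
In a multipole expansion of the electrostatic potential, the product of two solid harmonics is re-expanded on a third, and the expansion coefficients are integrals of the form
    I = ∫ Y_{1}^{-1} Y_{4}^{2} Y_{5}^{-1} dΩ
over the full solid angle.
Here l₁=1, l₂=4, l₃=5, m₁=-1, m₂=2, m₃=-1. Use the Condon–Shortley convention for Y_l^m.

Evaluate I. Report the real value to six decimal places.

-0.120286

Checks pass: Σm=0; 10 even; l₃=5∈[3,5].
(2·1+1)(2·4+1)(2·5+1) = 297
Δ: 0! 2! 8! / 11! → 1/495
sum: t=0:+1/576 = 1/576
3j²(1 4 5; 0 0 0) = Δ·Π!·Σ² = 5/99  (sign -1)
sum: t=0:+1/2880 = 1/2880
3j²(1 4 5; -1 2 -1) = Δ·Π!·Σ² = 2/165  (sign +1)
combine: 4πI² = 297·5/99·2/165 = 2/11
take √, sign -1: I = -0.12028562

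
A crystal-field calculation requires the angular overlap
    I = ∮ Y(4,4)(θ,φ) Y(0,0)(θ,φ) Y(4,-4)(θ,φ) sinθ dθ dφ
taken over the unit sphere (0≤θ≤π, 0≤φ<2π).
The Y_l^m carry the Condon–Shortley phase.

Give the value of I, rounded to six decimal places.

m-sum 0 ✓  L=8 even ✓  4≤4≤4 ✓
Π(2lᵢ+1) = 9×1×9 = 81
triangle coeff Δ(4,0,4) = 1/9
Σ_t [0,0]: t=0:+1/576 = 1/576
(3j)²=1/9 [(4 0 4; 0 0 0)], sign=+1
Σ_t [0,0]: t=0:+1/40320 = 1/40320
(3j)²=1/9 [(4 0 4; 4 0 -4)], sign=+1
⇒ 4πI² = 1/1
I = (+1)√(1/1/(4π)) = 0.28209479

0.282095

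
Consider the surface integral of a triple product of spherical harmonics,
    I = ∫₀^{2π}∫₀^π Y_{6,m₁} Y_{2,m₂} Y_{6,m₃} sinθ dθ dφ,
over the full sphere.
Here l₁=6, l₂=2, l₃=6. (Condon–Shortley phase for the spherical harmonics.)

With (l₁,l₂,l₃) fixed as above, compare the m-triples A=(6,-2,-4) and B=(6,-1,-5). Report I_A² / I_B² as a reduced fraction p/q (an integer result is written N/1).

2/11

l's match ⇒ only the (l;m) 3-j factors differ between A and B.
A: triangle coeff Δ(6,2,6) = 1/90090; Σ_t [0,0]: t=0:+1/14515200 = 1/14515200; (3j)²=2/455 [(6 2 6; 6 -2 -4)], sign=+1
B: triangle coeff Δ(6,2,6) = 1/90090; Σ_t [0,0]: t=0:+1/7257600 = 1/7257600; (3j)²=11/455 [(6 2 6; 6 -1 -5)], sign=-1
I_A²/I_B² = (2/455)/(11/455) = 2/11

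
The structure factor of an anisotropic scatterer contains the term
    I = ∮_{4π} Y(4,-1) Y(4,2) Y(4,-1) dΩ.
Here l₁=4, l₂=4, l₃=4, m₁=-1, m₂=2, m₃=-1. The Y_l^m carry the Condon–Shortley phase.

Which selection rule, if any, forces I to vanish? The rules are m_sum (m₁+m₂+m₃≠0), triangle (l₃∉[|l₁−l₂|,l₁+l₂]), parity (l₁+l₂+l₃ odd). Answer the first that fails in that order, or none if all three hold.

none

Σmᵢ = 0  ✓
l₃∈[|l₁−l₂|,l₁+l₂]=[0,8], have l₃=4  ✓
Σlᵢ = 12 ⇒ even  ✓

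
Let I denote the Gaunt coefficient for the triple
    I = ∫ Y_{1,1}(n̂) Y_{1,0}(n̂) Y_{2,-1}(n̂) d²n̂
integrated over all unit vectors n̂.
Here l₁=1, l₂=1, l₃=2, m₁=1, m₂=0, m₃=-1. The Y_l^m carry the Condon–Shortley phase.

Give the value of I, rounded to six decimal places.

Checks pass: Σm=0; 4 even; l₃=2∈[0,2].
(2·1+1)(2·1+1)(2·2+1) = 45
Δ: 0! 2! 2! / 5! → 1/30
sum: t=0:+1/1 = 1/1
3j²(1 1 2; 0 0 0) = Δ·Π!·Σ² = 2/15  (sign +1)
sum: t=0:+1/2 = 1/2
3j²(1 1 2; 1 0 -1) = Δ·Π!·Σ² = 1/10  (sign -1)
combine: 4πI² = 45·2/15·1/10 = 3/5
take √, sign -1: I = -0.21850969

-0.218510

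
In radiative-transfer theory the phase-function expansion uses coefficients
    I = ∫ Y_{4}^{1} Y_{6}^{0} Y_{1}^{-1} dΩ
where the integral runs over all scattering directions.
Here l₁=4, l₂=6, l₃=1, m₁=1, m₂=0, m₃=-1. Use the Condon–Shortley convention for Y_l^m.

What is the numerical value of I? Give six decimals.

0.000000

triangle: need 2≤l₃≤10, have 1; I=0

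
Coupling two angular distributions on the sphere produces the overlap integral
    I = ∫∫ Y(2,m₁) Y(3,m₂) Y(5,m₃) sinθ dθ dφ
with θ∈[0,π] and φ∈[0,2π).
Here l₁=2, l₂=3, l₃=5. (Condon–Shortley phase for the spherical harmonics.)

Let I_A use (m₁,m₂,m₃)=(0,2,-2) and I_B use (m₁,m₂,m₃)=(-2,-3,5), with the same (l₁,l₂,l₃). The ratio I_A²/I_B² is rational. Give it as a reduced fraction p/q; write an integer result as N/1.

3/10

Shared (l₁,l₂,l₃)=(2,3,5): N and (l;000)² cancel in I_A²/I_B².
A: Δ = 0!·4!·6!/11! = 1/2310; Racah Σ t=0..0: t=0:+1/480 = 1/480; ⇒ 3j(2 3 5; 0 2 -2)² = 3/110, sgn -1
B: Δ = 0!·4!·6!/11! = 1/2310; Racah Σ t=0..0: t=0:+1/17280 = 1/17280; ⇒ 3j(2 3 5; -2 -3 5)² = 1/11, sgn +1
I_A²/I_B² = (3/110)/(1/11) = 3/10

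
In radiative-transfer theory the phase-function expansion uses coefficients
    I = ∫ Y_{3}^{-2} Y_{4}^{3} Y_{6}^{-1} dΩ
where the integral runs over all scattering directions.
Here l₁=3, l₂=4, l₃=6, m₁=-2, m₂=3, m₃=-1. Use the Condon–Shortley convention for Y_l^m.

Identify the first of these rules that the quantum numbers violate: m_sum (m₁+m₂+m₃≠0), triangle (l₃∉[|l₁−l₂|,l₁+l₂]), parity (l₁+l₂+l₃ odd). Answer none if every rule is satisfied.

parity

m₁+m₂+m₃ = -2 + 3 − 1 = 0  ✓
triangle: |3−4|=1 ≤ l₃=6 ≤ 3+4=7  ✓
parity: l₁+l₂+l₃ = 13 is odd  ✗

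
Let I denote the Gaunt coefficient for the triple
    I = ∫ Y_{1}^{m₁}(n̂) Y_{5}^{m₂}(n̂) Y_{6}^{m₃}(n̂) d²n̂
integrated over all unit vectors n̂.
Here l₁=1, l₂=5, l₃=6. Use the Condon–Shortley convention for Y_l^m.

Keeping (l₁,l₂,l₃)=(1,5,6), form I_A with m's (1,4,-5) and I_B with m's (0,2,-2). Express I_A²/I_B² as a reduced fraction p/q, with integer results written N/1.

55/32

Shared (l₁,l₂,l₃)=(1,5,6): N and (l;000)² cancel in I_A²/I_B².
A: Δ = 0!·2!·10!/13! = 1/858; Racah Σ t=0..0: t=0:+1/725760 = 1/725760; ⇒ 3j(1 5 6; 1 4 -5)² = 5/78, sgn -1
B: Δ = 0!·2!·10!/13! = 1/858; Racah Σ t=0..0: t=0:+1/30240 = 1/30240; ⇒ 3j(1 5 6; 0 2 -2)² = 16/429, sgn +1
I_A²/I_B² = (5/78)/(16/429) = 55/32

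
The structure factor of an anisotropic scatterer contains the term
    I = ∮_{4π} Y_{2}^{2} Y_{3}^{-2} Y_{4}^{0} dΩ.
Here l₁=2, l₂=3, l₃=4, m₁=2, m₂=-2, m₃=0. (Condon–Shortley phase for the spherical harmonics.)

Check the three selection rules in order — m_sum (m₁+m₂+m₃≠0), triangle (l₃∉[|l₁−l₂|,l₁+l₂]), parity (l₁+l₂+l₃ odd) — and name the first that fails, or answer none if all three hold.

azimuthal sum: 2 − 2 + 0 = 0  ✓
1 ≤ 4 ≤ 5 (triangle on l)  ✓
L = 2 + 3 + 4 = 9 (odd)  ✗

parity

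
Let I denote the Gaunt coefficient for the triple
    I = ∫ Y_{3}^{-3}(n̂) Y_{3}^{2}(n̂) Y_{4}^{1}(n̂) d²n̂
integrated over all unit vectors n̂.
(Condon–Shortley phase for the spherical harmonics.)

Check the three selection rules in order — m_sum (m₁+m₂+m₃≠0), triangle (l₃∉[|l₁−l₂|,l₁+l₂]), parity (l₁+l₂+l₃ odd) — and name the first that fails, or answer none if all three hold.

Σmᵢ = 0  ✓
l₃∈[|l₁−l₂|,l₁+l₂]=[0,6], have l₃=4  ✓
Σlᵢ = 10 ⇒ even  ✓

none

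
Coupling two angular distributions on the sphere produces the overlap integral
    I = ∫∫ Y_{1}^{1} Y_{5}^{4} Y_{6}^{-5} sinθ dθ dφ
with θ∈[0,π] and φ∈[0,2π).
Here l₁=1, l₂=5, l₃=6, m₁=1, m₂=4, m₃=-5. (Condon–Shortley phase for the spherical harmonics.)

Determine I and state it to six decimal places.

-0.303018

m-sum 0 ✓  L=12 even ✓  4≤6≤6 ✓
Π(2lᵢ+1) = 3×11×13 = 429
triangle coeff Δ(1,5,6) = 1/858
Σ_t [0,0]: t=0:+1/14400 = 1/14400
(3j)²=6/143 [(1 5 6; 0 0 0)], sign=+1
Σ_t [0,0]: t=0:+1/725760 = 1/725760
(3j)²=5/78 [(1 5 6; 1 4 -5)], sign=-1
⇒ 4πI² = 15/13
I = (-1)√(15/13/(4π)) = -0.30301841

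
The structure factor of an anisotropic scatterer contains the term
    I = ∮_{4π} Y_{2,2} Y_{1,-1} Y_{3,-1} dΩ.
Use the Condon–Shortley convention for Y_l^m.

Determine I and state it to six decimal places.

Checks pass: Σm=0; 6 even; l₃=3∈[1,3].
(2·2+1)(2·1+1)(2·3+1) = 105
Δ: 0! 4! 2! / 7! → 1/105
sum: t=0:+1/4 = 1/4
3j²(2 1 3; 0 0 0) = Δ·Π!·Σ² = 3/35  (sign -1)
sum: t=0:+1/48 = 1/48
3j²(2 1 3; 2 -1 -1) = Δ·Π!·Σ² = 1/105  (sign +1)
combine: 4πI² = 105·3/35·1/105 = 3/35
take √, sign -1: I = -0.08258890

-0.082589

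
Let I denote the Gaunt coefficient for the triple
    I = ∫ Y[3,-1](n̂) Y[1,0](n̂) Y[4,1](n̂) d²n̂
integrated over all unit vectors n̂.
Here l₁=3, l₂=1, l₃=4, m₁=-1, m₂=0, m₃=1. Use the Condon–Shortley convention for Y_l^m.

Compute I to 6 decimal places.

Rules hold: Σm=0, L=8 even, 2≤4≤4.
N = 7·3·9 = 189
Δ = 0!·6!·2!/9! = 1/252
Racah Σ t=0..0: t=0:+1/36 = 1/36
⇒ 3j(3 1 4; 0 0 0)² = 4/63, sgn +1
Racah Σ t=0..0: t=0:+1/48 = 1/48
⇒ 3j(3 1 4; -1 0 1)² = 5/84, sgn -1
4πI² = N·(3j₀)²·(3jₘ)² = 5/7
I = -1·√(0.714286/4π) = -0.23841361

-0.238414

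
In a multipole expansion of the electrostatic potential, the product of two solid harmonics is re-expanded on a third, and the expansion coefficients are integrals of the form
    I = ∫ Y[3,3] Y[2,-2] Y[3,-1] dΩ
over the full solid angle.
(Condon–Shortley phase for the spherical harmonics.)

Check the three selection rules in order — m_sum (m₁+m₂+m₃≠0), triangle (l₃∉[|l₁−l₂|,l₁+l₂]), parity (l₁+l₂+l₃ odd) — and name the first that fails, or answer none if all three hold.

none

azimuthal sum: 3 − 2 − 1 = 0  ✓
1 ≤ 3 ≤ 5 (triangle on l)  ✓
L = 3 + 2 + 3 = 8 (even)  ✓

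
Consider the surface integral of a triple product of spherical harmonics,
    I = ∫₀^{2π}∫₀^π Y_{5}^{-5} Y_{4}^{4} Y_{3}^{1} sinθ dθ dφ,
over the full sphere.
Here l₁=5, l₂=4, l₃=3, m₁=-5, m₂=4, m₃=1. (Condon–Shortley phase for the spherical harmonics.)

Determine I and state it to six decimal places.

0.189625

Checks pass: Σm=0; 12 even; l₃=3∈[1,9].
(2·5+1)(2·4+1)(2·3+1) = 693
Δ: 6! 4! 2! / 13! → 1/180180
sum: t=2:+1/576 t=3:−1/144 t=4:+1/576 = -1/288
3j²(5 4 3; 0 0 0) = Δ·Π!·Σ² = 20/1001  (sign +1)
sum: t=6:+1/34560 = 1/34560
3j²(5 4 3; -5 4 1) = Δ·Π!·Σ² = 14/429  (sign +1)
combine: 4πI² = 693·20/1001·14/429 = 840/1859
take √, sign +1: I = 0.18962475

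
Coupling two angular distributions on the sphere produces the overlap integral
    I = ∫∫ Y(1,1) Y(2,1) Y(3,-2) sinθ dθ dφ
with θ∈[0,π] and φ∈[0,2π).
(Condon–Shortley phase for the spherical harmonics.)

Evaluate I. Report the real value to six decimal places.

m-sum 0 ✓  L=6 even ✓  1≤3≤3 ✓
Π(2lᵢ+1) = 3×5×7 = 105
triangle coeff Δ(1,2,3) = 1/105
Σ_t [0,0]: t=0:+1/4 = 1/4
(3j)²=3/35 [(1 2 3; 0 0 0)], sign=-1
Σ_t [0,0]: t=0:+1/12 = 1/12
(3j)²=2/21 [(1 2 3; 1 1 -2)], sign=-1
⇒ 4πI² = 6/7
I = (+1)√(6/7/(4π)) = 0.26116903

0.261169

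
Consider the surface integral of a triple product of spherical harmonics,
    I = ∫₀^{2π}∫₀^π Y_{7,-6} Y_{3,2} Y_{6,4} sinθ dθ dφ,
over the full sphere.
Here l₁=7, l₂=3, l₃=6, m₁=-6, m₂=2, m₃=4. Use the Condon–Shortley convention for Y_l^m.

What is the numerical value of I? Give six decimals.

0.183421

Checks pass: Σm=0; 16 even; l₃=6∈[4,10].
(2·7+1)(2·3+1)(2·6+1) = 1365
Δ: 4! 10! 2! / 17! → 1/2042040
sum: t=1:−1/207360 t=2:+1/57600 t=3:−1/207360 = 1/129600
3j²(7 3 6; 0 0 0) = Δ·Π!·Σ² = 168/12155  (sign +1)
sum: t=3:−1/43545600 t=4:+1/8709120 = 1/10886400
3j²(7 3 6; -6 2 4) = Δ·Π!·Σ² = 8/357  (sign +1)
combine: 4πI² = 1365·168/12155·8/357 = 1344/3179
take √, sign +1: I = 0.18342116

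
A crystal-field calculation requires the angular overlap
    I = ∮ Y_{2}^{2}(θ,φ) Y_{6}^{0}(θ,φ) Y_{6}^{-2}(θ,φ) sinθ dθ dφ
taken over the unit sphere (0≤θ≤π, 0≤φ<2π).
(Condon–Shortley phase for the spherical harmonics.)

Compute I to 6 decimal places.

Rules hold: Σm=0, L=14 even, 4≤6≤8.
N = 5·13·13 = 845
Δ = 2!·2!·10!/15! = 1/90090
Racah Σ t=0..2: t=0:+1/69120 t=1:−1/14400 t=2:+1/69120 = -7/172800
⇒ 3j(2 6 6; 0 0 0)² = 14/715, sgn -1
Racah Σ t=0..0: t=0:+1/69120 = 1/69120
⇒ 3j(2 6 6; 2 0 -2)² = 4/143, sgn +1
4πI² = N·(3j₀)²·(3jₘ)² = 56/121
I = -1·√(0.46281/4π) = -0.19190947

-0.191909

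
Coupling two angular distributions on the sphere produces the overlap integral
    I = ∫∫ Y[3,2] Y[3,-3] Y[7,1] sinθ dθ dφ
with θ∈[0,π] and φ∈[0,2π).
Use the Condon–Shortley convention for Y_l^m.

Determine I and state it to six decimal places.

0.000000

l₃=7 ∉ [0,6] — triangle fails ⇒ I = 0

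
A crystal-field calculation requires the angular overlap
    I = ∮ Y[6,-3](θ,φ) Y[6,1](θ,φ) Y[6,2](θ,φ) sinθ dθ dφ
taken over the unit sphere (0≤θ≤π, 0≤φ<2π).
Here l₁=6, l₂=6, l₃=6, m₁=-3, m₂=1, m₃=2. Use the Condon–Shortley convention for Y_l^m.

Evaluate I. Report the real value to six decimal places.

Checks pass: Σm=0; 18 even; l₃=6∈[0,12].
(2·6+1)(2·6+1)(2·6+1) = 2197
Δ: 6! 6! 6! / 19! → 1/325909584
sum: t=0:+1/373248000 t=1:−1/1728000 t=2:+1/110592 t=3:−1/46656 t=4:+1/110592 t=5:−1/1728000 t=6:+1/373248000 = -7/1555200
3j²(6 6 6; 0 0 0) = Δ·Π!·Σ² = 400/46189  (sign -1)
sum: t=3:−1/1244160 t=4:+1/207360 t=5:−1/276480 t=6:+1/3110400 = 1/1382400
3j²(6 6 6; -3 1 2) = Δ·Π!·Σ² = 189/92378  (sign +1)
combine: 4πI² = 2197·400/46189·189/92378 = 491400/12623809
take √, sign -1: I = -0.05565670

-0.055657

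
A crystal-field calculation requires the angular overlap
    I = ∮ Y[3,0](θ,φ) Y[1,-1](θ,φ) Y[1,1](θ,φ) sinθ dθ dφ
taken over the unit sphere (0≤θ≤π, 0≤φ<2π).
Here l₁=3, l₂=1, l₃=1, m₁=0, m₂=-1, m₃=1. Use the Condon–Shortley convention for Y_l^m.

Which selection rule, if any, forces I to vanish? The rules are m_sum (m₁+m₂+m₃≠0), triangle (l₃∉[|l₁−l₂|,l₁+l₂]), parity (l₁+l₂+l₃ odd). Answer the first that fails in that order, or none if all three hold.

triangle

azimuthal sum: 0 − 1 + 1 = 0  ✓
2 ≤ 1 ≤ 4 (triangle on l)  ✗
L = 3 + 1 + 1 = 5 (odd)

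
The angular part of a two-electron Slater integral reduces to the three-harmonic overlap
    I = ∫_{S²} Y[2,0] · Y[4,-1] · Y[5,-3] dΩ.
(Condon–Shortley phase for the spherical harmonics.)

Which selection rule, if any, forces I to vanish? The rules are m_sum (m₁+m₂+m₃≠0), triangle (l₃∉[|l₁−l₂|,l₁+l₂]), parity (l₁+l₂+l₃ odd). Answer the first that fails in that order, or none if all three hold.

m_sum

m₁+m₂+m₃ = 0 − 1 − 3 = -4  ✗
triangle: |2−4|=2 ≤ l₃=5 ≤ 2+4=6
parity: l₁+l₂+l₃ = 11 is odd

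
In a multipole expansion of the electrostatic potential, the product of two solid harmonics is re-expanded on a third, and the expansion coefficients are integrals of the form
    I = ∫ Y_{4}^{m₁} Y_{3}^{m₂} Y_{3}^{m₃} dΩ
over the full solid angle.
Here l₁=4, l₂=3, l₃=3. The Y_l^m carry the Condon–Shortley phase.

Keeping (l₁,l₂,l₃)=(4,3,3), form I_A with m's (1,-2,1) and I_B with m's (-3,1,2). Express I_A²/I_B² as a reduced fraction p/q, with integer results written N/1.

16/7

l's match ⇒ only the (l;m) 3-j factors differ between A and B.
A: triangle coeff Δ(4,3,3) = 1/34650; Σ_t [0,1]: t=0:+1/144 t=1:−1/48 = -1/72; (3j)²=16/693 [(4 3 3; 1 -2 1)], sign=-1
B: triangle coeff Δ(4,3,3) = 1/34650; Σ_t [3,4]: t=3:−1/144 t=4:+1/288 = -1/288; (3j)²=1/99 [(4 3 3; -3 1 2)], sign=+1
I_A²/I_B² = (16/693)/(1/99) = 16/7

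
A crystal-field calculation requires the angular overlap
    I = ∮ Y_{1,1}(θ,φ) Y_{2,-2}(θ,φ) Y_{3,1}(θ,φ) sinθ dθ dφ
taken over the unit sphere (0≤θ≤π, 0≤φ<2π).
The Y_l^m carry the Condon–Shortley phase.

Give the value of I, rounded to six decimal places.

Rules hold: Σm=0, L=6 even, 1≤3≤3.
N = 3·5·7 = 105
Δ = 0!·2!·4!/7! = 1/105
Racah Σ t=0..0: t=0:+1/4 = 1/4
⇒ 3j(1 2 3; 0 0 0)² = 3/35, sgn -1
Racah Σ t=0..0: t=0:+1/48 = 1/48
⇒ 3j(1 2 3; 1 -2 1)² = 1/105, sgn +1
4πI² = N·(3j₀)²·(3jₘ)² = 3/35
I = -1·√(0.0857143/4π) = -0.08258890

-0.082589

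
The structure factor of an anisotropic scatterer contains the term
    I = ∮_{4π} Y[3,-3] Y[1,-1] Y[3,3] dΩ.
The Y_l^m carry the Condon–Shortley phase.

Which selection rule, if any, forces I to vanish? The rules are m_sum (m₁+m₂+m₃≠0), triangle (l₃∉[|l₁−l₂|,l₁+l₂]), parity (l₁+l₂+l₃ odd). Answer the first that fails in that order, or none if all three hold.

Σmᵢ = -1  ✗
l₃∈[|l₁−l₂|,l₁+l₂]=[2,4], have l₃=3
Σlᵢ = 7 ⇒ odd

m_sum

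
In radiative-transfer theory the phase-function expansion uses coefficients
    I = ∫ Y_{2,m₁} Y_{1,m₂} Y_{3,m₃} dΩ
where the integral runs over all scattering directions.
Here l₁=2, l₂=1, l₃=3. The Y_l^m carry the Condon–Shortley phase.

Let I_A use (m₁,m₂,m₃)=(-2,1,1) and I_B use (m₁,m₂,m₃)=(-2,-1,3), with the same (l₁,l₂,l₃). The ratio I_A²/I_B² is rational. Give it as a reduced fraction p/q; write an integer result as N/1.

Shared (l₁,l₂,l₃)=(2,1,3): N and (l;000)² cancel in I_A²/I_B².
A: Δ = 0!·4!·2!/7! = 1/105; Racah Σ t=0..0: t=0:+1/48 = 1/48; ⇒ 3j(2 1 3; -2 1 1)² = 1/105, sgn +1
B: Δ = 0!·4!·2!/7! = 1/105; Racah Σ t=0..0: t=0:+1/48 = 1/48; ⇒ 3j(2 1 3; -2 -1 3)² = 1/7, sgn +1
I_A²/I_B² = (1/105)/(1/7) = 1/15

1/15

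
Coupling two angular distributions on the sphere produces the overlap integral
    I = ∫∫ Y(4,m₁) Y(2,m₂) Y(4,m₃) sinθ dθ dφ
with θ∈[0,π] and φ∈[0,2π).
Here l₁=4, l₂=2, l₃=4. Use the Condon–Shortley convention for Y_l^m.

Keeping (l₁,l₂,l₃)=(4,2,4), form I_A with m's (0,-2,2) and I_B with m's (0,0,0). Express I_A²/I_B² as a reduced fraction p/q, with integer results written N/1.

27/20

Same 4,2,4: normalisation and zero-m 3j drop out of the ratio.
A: Δ: 2! 6! 2! / 11! → 1/13860; sum: t=0:+1/192 = 1/192; 3j²(4 2 4; 0 -2 2) = Δ·Π!·Σ² = 3/77  (sign +1)
B: Δ: 2! 6! 2! / 11! → 1/13860; sum: t=0:+1/192 t=1:−1/36 t=2:+1/192 = -5/288; 3j²(4 2 4; 0 0 0) = Δ·Π!·Σ² = 20/693  (sign -1)
I_A²/I_B² = (3/77)/(20/693) = 27/20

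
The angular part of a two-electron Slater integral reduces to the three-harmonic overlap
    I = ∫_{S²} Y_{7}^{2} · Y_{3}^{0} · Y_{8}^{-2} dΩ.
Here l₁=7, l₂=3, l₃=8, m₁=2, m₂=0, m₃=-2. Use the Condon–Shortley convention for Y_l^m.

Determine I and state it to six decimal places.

Checks pass: Σm=0; 18 even; l₃=8∈[4,10].
(2·7+1)(2·3+1)(2·8+1) = 1785
Δ: 2! 12! 4! / 19! → 1/5290740
sum: t=0:+1/7257600 t=1:−1/2073600 t=2:+1/7257600 = -1/4838400
3j²(7 3 8; 0 0 0) = Δ·Π!·Σ² = 252/20995  (sign -1)
sum: t=0:+1/7257600 t=1:−1/3870720 t=2:+1/26127360 = -43/522547200
3j²(7 3 8; 2 0 -2) = Δ·Π!·Σ² = 1849/352716  (sign -1)
combine: 4πI² = 1785·252/20995·1849/352716 = 116487/1037153
take √, sign +1: I = 0.09453930

0.094539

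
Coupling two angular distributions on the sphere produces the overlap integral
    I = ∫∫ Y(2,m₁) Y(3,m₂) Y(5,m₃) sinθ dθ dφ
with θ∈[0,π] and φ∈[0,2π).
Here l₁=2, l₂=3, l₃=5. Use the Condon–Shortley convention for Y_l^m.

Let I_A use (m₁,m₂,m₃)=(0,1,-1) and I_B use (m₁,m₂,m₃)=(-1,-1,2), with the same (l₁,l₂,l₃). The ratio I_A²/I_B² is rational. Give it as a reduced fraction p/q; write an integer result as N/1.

6/7

Shared (l₁,l₂,l₃)=(2,3,5): N and (l;000)² cancel in I_A²/I_B².
A: Δ = 0!·4!·6!/11! = 1/2310; Racah Σ t=0..0: t=0:+1/192 = 1/192; ⇒ 3j(2 3 5; 0 1 -1)² = 3/77, sgn +1
B: Δ = 0!·4!·6!/11! = 1/2310; Racah Σ t=0..0: t=0:+1/288 = 1/288; ⇒ 3j(2 3 5; -1 -1 2)² = 1/22, sgn -1
I_A²/I_B² = (3/77)/(1/22) = 6/7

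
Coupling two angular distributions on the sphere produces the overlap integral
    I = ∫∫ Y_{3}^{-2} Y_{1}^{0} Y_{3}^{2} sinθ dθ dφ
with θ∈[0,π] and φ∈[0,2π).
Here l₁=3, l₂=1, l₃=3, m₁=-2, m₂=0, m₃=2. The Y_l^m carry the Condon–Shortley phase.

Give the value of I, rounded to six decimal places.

Σlᵢ=7 odd — θ-integrand is odd under cosθ→−cosθ; I=0

0.000000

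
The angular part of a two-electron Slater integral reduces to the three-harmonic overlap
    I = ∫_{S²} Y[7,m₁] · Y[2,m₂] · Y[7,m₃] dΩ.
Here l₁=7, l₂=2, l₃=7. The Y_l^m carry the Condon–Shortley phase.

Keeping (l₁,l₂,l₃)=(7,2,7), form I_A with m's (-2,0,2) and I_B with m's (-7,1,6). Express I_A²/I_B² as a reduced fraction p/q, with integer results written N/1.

1936/3549

l's match ⇒ only the (l;m) 3-j factors differ between A and B.
A: triangle coeff Δ(7,2,7) = 1/185640; Σ_t [0,2]: t=0:+1/8709120 t=1:−1/967680 t=2:+1/2419200 = -11/21772800; (3j)²=242/23205 [(7 2 7; -2 0 2)], sign=+1
B: triangle coeff Δ(7,2,7) = 1/185640; Σ_t [2,2]: t=2:+1/958003200 = 1/958003200; (3j)²=13/680 [(7 2 7; -7 1 6)], sign=-1
I_A²/I_B² = (242/23205)/(13/680) = 1936/3549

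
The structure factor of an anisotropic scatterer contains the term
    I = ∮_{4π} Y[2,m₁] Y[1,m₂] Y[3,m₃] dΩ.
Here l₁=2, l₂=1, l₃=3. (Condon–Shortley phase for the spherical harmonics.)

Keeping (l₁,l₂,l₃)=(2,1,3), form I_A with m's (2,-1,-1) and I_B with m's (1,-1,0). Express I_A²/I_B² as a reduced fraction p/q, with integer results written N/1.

Same 2,1,3: normalisation and zero-m 3j drop out of the ratio.
A: Δ: 0! 4! 2! / 7! → 1/105; sum: t=0:+1/48 = 1/48; 3j²(2 1 3; 2 -1 -1) = Δ·Π!·Σ² = 1/105  (sign +1)
B: Δ: 0! 4! 2! / 7! → 1/105; sum: t=0:+1/12 = 1/12; 3j²(2 1 3; 1 -1 0) = Δ·Π!·Σ² = 1/35  (sign -1)
I_A²/I_B² = (1/105)/(1/35) = 1/3

1/3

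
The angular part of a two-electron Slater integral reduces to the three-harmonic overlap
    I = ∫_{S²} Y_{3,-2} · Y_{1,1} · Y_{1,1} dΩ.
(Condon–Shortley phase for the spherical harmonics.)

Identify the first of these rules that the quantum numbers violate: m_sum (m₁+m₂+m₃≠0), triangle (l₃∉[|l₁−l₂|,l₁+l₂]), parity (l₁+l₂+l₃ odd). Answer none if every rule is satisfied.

triangle

m₁+m₂+m₃ = -2 + 1 + 1 = 0  ✓
triangle: |3−1|=2 ≤ l₃=1 ≤ 3+1=4  ✗
parity: l₁+l₂+l₃ = 5 is odd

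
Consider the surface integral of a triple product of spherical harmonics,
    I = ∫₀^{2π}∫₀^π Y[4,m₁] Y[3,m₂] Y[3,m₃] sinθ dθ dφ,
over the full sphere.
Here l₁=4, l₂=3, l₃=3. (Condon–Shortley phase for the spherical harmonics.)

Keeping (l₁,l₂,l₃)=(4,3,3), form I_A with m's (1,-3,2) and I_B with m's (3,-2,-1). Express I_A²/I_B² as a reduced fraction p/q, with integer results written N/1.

15/7

Shared (l₁,l₂,l₃)=(4,3,3): N and (l;000)² cancel in I_A²/I_B².
A: Δ = 4!·4!·2!/11! = 1/34650; Racah Σ t=0..0: t=0:+1/288 = 1/288; ⇒ 3j(4 3 3; 1 -3 2)² = 5/231, sgn -1
B: Δ = 4!·4!·2!/11! = 1/34650; Racah Σ t=0..1: t=0:+1/144 t=1:−1/288 = 1/288; ⇒ 3j(4 3 3; 3 -2 -1)² = 1/99, sgn +1
I_A²/I_B² = (5/231)/(1/99) = 15/7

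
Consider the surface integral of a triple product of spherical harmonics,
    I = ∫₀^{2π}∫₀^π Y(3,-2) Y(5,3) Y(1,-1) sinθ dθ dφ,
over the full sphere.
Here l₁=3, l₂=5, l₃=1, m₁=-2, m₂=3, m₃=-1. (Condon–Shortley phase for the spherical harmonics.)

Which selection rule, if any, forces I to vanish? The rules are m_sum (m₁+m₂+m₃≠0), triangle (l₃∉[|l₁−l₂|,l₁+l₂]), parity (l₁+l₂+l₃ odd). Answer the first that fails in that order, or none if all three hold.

triangle

Σmᵢ = 0  ✓
l₃∈[|l₁−l₂|,l₁+l₂]=[2,8], have l₃=1  ✗
Σlᵢ = 9 ⇒ odd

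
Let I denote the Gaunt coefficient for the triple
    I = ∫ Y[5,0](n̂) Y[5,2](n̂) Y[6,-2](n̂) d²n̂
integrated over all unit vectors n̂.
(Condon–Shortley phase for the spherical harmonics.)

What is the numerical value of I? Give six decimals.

Rules hold: Σm=0, L=16 even, 0≤6≤10.
N = 11·11·13 = 1573
Δ = 4!·6!·6!/17! = 1/28588560
Racah Σ t=0..4: t=0:+1/345600 t=1:−1/13824 t=2:+1/5184 t=3:−1/13824 t=4:+1/345600 = 7/129600
⇒ 3j(5 5 6; 0 0 0)² = 80/7293, sgn +1
Racah Σ t=1..4: t=1:−1/207360 t=2:+1/17280 t=3:−1/13824 t=4:+1/103680 = -1/103680
⇒ 3j(5 5 6; 0 2 -2)² = 10/7293, sgn -1
4πI² = N·(3j₀)²·(3jₘ)² = 800/33813
I = -1·√(0.0236595/4π) = -0.04339086

-0.043391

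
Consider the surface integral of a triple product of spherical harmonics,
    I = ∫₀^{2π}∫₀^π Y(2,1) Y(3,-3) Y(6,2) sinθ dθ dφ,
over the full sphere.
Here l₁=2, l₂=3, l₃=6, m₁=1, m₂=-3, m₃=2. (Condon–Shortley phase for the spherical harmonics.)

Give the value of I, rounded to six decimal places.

0.000000

l₃=6 ∉ [1,5] — triangle fails ⇒ I = 0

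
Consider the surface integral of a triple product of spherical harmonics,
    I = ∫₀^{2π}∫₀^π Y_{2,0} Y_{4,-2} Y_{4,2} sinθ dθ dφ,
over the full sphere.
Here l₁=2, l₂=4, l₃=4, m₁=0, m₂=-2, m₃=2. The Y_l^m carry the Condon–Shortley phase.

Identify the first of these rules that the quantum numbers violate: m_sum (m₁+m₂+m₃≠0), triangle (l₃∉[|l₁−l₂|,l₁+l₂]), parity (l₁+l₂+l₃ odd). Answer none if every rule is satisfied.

m₁+m₂+m₃ = 0 − 2 + 2 = 0  ✓
triangle: |2−4|=2 ≤ l₃=4 ≤ 2+4=6  ✓
parity: l₁+l₂+l₃ = 10 is even  ✓

none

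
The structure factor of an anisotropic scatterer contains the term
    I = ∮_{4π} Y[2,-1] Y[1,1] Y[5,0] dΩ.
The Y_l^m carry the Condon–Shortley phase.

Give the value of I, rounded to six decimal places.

0.000000

triangle: need 1≤l₃≤3, have 5; I=0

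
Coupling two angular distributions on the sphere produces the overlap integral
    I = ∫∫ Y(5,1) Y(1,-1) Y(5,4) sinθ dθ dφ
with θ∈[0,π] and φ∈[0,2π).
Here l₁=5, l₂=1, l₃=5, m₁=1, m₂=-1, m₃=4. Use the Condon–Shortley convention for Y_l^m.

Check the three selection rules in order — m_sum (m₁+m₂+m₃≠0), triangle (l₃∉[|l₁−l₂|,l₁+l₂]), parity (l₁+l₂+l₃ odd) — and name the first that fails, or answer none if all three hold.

m_sum

m₁+m₂+m₃ = 1 − 1 + 4 = 4  ✗
triangle: |5−1|=4 ≤ l₃=5 ≤ 5+1=6
parity: l₁+l₂+l₃ = 11 is odd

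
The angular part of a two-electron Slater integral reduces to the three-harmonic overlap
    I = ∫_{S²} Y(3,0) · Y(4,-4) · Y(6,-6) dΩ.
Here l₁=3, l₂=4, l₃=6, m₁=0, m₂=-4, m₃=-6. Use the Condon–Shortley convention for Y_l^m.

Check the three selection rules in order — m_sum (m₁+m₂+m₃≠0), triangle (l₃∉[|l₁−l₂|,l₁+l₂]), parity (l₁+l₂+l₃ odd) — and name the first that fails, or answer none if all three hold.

m_sum

Σmᵢ = -10  ✗
l₃∈[|l₁−l₂|,l₁+l₂]=[1,7], have l₃=6
Σlᵢ = 13 ⇒ odd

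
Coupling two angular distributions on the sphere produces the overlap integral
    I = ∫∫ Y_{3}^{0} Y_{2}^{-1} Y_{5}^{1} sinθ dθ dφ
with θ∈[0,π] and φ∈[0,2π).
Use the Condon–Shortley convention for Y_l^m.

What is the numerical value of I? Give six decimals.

-0.214318

m-sum 0 ✓  L=10 even ✓  1≤5≤5 ✓
Π(2lᵢ+1) = 7×5×11 = 385
triangle coeff Δ(3,2,5) = 1/2310
Σ_t [0,0]: t=0:+1/144 = 1/144
(3j)²=10/231 [(3 2 5; 0 0 0)], sign=-1
Σ_t [0,0]: t=0:+1/216 = 1/216
(3j)²=8/231 [(3 2 5; 0 -1 1)], sign=+1
⇒ 4πI² = 400/693
I = (-1)√(400/693/(4π)) = -0.21431790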